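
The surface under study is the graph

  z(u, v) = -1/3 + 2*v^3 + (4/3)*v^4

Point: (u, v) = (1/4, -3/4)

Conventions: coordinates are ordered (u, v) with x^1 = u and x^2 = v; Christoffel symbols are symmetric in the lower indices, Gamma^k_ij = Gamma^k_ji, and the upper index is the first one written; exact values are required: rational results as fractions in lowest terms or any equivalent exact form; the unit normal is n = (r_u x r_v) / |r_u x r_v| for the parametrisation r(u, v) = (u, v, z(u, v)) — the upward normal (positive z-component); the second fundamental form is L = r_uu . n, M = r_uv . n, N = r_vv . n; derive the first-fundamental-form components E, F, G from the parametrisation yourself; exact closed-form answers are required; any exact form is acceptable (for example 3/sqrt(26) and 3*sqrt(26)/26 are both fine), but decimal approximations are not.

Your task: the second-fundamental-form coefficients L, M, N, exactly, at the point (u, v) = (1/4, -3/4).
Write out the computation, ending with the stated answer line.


z_u = 0, z_v = 9/8, z_uu = 0, z_uv = 0, z_vv = 0
E = 1, F = 0, G = 145/64; answer radicand W^2 = 145/64
unnormalised second-form numerators: l = 0, m = 0, n = 0; L = l/sqrt(145/64), and similarly M = m/sqrt(W^2), N = n/sqrt(W^2)

Answer: L = 0, M = 0, N = 0


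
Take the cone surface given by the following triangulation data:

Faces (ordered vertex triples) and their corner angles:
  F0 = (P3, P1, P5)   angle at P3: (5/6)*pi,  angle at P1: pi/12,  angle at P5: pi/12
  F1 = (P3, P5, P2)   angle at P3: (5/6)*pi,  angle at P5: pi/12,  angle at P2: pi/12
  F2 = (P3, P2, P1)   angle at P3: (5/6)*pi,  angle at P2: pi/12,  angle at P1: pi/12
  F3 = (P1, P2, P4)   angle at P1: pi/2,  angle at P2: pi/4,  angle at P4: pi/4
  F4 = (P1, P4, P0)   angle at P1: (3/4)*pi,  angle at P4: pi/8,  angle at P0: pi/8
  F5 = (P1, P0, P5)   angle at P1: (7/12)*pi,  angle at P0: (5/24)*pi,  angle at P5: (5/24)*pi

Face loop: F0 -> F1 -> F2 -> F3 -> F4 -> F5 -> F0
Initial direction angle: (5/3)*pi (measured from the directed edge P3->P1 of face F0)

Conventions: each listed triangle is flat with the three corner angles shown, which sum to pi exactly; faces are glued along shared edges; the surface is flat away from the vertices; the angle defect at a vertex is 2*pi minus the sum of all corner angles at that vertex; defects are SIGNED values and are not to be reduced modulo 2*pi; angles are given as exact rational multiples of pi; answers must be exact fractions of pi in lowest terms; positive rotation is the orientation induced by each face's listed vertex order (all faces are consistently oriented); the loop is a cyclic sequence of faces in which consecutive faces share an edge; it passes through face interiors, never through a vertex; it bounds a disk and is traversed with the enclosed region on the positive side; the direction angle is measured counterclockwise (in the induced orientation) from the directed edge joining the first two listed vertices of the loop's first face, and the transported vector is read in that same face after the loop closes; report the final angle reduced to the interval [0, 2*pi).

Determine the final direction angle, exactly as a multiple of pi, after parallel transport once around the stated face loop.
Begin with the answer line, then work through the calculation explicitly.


Answer: final direction angle = (7/6)*pi

enclosed vertex P1: corner angles sum to 2*pi, defect = 2*pi - 2*pi = 0
enclosed vertex P3: corner angles sum to (5/2)*pi, defect = 2*pi - (5/2)*pi = -pi/2
final direction = starting direction + enclosed defect total, reduced mod 2*pi (induced orientation)
final angle = (5/3)*pi - pi/2 = (7/6)*pi (mod 2*pi)


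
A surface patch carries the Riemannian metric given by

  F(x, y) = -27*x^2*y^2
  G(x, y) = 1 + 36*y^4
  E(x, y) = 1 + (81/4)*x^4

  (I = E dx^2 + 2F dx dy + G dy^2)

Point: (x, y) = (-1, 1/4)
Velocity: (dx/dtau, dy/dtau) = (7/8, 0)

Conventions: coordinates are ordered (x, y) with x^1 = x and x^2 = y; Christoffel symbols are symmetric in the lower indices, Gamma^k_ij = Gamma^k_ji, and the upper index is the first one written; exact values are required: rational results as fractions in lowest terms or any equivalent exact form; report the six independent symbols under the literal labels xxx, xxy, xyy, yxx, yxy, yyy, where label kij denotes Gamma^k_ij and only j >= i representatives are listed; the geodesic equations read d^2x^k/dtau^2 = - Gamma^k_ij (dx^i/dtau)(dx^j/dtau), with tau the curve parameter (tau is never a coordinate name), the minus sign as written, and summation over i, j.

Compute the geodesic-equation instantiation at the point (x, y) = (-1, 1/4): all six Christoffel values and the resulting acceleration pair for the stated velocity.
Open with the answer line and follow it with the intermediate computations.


Answer: Gamma_xxx = -2592/1369, Gamma_xxy = 0, Gamma_xyy = -864/1369, Gamma_yxx = 216/1369, Gamma_yxy = 0, Gamma_yyy = 72/1369; accelerations (d^2x/dtau^2, d^2y/dtau^2) = (3969/2738, -1323/10952)

E = 85/4, F = -27/16, G = 73/64 at the point
E_x = -81, E_y = 0, F_x = 27/8, F_y = -27/2, G_x = 0, G_y = 9/4
EG - F^2 = 1369/64;  g^inv = (64/1369) * [[73/64, 27/16], [27/16, 85/4]]
first-kind symbols [ij,l] = (1/2)(d_i g_jl + d_j g_il - d_l g_ij): [xx,x] = E_x/2 = -81/2, [xx,y] = F_x - E_y/2 = 27/8, [xy,x] = E_y/2 = 0, [xy,y] = G_x/2 = 0, [yy,x] = F_y - G_x/2 = -27/2, [yy,y] = G_y/2 = 9/8
Gamma^x_ij = (G*[ij,x] - F*[ij,y])/(EG - F^2), Gamma^y_ij = (E*[ij,y] - F*[ij,x])/(EG - F^2)
Gamma_xxx = -2592/1369, Gamma_xxy = 0, Gamma_xyy = -864/1369, Gamma_yxx = 216/1369, Gamma_yxy = 0, Gamma_yyy = 72/1369
d^2x/dtau^2 = -(Gamma_xxx*(7/8)^2 + 2*Gamma_xxy*(7/8)*(0) + Gamma_xyy*(0)^2) = 3969/2738
d^2y/dtau^2 = -(Gamma_yxx*(7/8)^2 + 2*Gamma_yxy*(7/8)*(0) + Gamma_yyy*(0)^2) = -1323/10952


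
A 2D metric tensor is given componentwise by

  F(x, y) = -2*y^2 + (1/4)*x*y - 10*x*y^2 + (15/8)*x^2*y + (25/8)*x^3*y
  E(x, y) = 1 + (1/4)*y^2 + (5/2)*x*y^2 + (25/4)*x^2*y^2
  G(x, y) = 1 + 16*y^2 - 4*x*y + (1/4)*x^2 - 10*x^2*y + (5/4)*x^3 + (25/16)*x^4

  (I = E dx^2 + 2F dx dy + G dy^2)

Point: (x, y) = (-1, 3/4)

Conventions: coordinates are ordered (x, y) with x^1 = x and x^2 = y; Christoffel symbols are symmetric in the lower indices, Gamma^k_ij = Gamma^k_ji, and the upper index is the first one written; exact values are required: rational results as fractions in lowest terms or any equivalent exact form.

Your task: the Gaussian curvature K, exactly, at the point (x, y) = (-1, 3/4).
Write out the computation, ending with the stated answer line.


E = 13/4, F = 27/8, G = 97/16, EG - F^2 = 133/16 at the point
E_x = -45/8, E_y = 6, F_x = -39/32, F_y = 21/2, G_x = 9, G_y = 18
E_yy = 8, F_xy = -73/8, G_xx = -13/4
K follows from Brioschi's formula, (det M1 - det M2)/(EG - F^2)^2.
M1 = [[-E_yy/2 + F_xy - G_xx/2, E_x/2, F_x - E_y/2], [F_y - G_x/2, E, F], [G_y/2, F, G]] = [[-23/2, -45/16, -135/32], [6, 13/4, 27/8], [9, 27/8, 97/16]]; det M1 = -163/4
M2 = [[0, E_y/2, G_x/2], [E_y/2, E, F], [G_x/2, F, G]] = [[0, 3, 9/2], [3, 13/4, 27/8], [9/2, 27/8, 97/16]]; det M2 = -117/4
det M1 - det M2 = -23/2; K = -23/2 / (133/16)^2 = -2944/17689

Answer: K = -2944/17689


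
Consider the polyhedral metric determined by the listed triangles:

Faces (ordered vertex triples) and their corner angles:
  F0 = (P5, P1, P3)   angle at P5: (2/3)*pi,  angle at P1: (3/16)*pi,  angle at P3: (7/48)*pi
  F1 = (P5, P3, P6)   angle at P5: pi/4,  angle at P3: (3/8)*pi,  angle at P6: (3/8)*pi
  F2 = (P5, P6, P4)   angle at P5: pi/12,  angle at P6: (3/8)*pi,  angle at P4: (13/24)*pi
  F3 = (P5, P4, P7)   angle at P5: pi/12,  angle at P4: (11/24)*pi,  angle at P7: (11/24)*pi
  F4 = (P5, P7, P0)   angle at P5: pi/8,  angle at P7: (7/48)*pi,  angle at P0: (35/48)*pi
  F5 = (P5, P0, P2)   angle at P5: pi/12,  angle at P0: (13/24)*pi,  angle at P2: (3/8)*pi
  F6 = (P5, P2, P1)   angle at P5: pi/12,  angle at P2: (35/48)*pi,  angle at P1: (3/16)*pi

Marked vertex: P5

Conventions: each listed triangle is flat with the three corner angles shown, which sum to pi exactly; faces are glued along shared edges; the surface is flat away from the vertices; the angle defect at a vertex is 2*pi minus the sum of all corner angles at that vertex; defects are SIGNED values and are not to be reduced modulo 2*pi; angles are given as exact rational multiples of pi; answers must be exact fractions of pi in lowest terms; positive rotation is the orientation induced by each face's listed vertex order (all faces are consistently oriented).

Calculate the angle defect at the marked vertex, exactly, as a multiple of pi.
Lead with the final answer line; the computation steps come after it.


Answer: defect(P5) = (5/8)*pi

Sum of corner angles at P5: (11/8)*pi
defect = 2*pi - (11/8)*pi


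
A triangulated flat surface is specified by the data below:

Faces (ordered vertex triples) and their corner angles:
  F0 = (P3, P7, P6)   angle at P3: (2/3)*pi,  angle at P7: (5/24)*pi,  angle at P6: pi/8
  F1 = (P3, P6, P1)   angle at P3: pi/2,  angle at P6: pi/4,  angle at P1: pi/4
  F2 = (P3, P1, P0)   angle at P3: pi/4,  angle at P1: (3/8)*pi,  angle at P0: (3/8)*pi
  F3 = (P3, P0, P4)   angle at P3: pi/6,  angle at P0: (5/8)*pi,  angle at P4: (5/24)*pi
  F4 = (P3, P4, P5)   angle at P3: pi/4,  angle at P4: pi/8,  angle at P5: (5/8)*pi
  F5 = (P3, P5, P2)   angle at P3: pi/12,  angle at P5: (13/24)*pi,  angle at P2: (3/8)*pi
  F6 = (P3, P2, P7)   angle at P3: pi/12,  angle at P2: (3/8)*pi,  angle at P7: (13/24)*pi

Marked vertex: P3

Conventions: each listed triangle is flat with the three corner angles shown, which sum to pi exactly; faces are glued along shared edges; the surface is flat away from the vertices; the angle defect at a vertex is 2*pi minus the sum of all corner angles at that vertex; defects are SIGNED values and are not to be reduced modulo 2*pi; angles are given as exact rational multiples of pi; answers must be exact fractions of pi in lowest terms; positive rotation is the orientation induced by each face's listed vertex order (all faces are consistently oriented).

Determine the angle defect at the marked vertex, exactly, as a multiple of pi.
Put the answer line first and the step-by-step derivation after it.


Answer: defect(P3) = 0

Sum of corner angles at P3: 2*pi
defect = 2*pi - 2*pi


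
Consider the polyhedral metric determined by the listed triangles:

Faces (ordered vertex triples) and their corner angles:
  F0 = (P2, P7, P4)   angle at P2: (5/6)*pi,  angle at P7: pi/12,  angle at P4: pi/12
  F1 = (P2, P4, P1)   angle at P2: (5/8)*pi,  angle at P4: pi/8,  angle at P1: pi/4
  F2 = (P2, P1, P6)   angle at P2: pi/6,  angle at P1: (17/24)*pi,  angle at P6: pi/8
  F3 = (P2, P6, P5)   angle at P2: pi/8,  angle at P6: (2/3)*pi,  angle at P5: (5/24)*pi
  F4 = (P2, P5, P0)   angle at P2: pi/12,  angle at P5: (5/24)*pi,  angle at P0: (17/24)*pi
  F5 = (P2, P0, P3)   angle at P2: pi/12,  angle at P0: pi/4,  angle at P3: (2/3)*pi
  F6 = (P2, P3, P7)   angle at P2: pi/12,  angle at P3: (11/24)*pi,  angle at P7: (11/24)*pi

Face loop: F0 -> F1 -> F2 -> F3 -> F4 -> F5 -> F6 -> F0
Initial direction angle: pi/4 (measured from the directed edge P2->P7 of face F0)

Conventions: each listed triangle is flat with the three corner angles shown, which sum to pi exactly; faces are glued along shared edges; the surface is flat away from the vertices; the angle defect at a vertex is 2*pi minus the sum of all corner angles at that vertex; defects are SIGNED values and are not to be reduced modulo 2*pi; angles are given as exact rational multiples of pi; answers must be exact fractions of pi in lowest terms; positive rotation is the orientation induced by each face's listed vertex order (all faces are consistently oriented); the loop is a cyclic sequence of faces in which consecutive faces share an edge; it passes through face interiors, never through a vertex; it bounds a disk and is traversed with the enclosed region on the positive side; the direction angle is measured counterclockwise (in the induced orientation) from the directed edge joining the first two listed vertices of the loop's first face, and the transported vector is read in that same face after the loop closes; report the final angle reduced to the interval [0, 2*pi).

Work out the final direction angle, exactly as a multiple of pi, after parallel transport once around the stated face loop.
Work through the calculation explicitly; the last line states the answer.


enclosed vertex P2: corner angles sum to 2*pi, defect = 2*pi - 2*pi = 0
summing the enclosed defects onto the initial angle, mod 2*pi in the induced orientation:
final angle = pi/4 + 0 = pi/4 (mod 2*pi)

Answer: final direction angle = pi/4


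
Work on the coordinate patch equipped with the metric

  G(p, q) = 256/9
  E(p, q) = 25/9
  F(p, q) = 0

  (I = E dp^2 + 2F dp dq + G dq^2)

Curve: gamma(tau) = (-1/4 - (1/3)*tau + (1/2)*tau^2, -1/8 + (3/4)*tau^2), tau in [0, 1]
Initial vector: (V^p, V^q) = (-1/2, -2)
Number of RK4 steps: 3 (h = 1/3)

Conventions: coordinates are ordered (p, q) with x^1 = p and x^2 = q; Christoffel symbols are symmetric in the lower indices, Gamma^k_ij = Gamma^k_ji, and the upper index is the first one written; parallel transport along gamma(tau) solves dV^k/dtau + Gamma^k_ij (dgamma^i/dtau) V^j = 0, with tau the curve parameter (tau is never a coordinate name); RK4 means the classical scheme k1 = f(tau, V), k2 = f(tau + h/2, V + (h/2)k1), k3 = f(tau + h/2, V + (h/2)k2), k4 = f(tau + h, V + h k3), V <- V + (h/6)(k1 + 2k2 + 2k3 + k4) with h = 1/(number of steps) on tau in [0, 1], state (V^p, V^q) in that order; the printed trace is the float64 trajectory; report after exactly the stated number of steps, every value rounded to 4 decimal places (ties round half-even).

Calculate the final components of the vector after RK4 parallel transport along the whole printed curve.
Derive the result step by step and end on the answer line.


gamma'(tau) = (-1/3 + tau, (3/2)*tau); f(tau, V)^k = -Gamma^k_ij(gamma(tau)) gamma'^i(tau) V^j; h = 1/3; intermediate values shown to 6 dp
curve data and Christoffel symbols at the stage parameters:
  tau = 0.000000: gamma = (-0.250000, -0.125000), gamma' = (-0.333333, 0.000000); Gamma_ppp = 0.000000, Gamma_ppq = 0.000000, Gamma_pqq = 0.000000, Gamma_qpp = 0.000000, Gamma_qpq = 0.000000, Gamma_qqq = 0.000000
  tau = 0.166667: gamma = (-0.291667, -0.104167), gamma' = (-0.166667, 0.250000); Gamma_ppp = 0.000000, Gamma_ppq = 0.000000, Gamma_pqq = 0.000000, Gamma_qpp = 0.000000, Gamma_qpq = 0.000000, Gamma_qqq = 0.000000
  tau = 0.333333: gamma = (-0.305556, -0.041667), gamma' = (0.000000, 0.500000); Gamma_ppp = 0.000000, Gamma_ppq = 0.000000, Gamma_pqq = 0.000000, Gamma_qpp = 0.000000, Gamma_qpq = 0.000000, Gamma_qqq = 0.000000
  tau = 0.500000: gamma = (-0.291667, 0.062500), gamma' = (0.166667, 0.750000); Gamma_ppp = 0.000000, Gamma_ppq = 0.000000, Gamma_pqq = 0.000000, Gamma_qpp = 0.000000, Gamma_qpq = 0.000000, Gamma_qqq = 0.000000
  tau = 0.666667: gamma = (-0.250000, 0.208333), gamma' = (0.333333, 1.000000); Gamma_ppp = 0.000000, Gamma_ppq = 0.000000, Gamma_pqq = 0.000000, Gamma_qpp = 0.000000, Gamma_qpq = 0.000000, Gamma_qqq = 0.000000
  tau = 0.833333: gamma = (-0.180556, 0.395833), gamma' = (0.500000, 1.250000); Gamma_ppp = 0.000000, Gamma_ppq = 0.000000, Gamma_pqq = 0.000000, Gamma_qpp = 0.000000, Gamma_qpq = 0.000000, Gamma_qqq = 0.000000
  tau = 1.000000: gamma = (-0.083333, 0.625000), gamma' = (0.666667, 1.500000); Gamma_ppp = 0.000000, Gamma_ppq = 0.000000, Gamma_pqq = 0.000000, Gamma_qpp = 0.000000, Gamma_qpq = 0.000000, Gamma_qqq = 0.000000
step 0: V^p = -0.5000, V^q = -2.0000
step 1: k1 = (0.000000, 0.000000), k2 = (0.000000, 0.000000), k3 = (0.000000, 0.000000), k4 = (0.000000, 0.000000); V <- V + (h/6)(k1 + 2k2 + 2k3 + k4): V^p = -0.5000, V^q = -2.0000
step 2: k1 = (0.000000, 0.000000), k2 = (0.000000, 0.000000), k3 = (0.000000, 0.000000), k4 = (0.000000, 0.000000); V <- V + (h/6)(k1 + 2k2 + 2k3 + k4): V^p = -0.5000, V^q = -2.0000
step 3: k1 = (0.000000, 0.000000), k2 = (0.000000, 0.000000), k3 = (0.000000, 0.000000), k4 = (0.000000, 0.000000); V <- V + (h/6)(k1 + 2k2 + 2k3 + k4): V^p = -0.5000, V^q = -2.0000

Answer: V^p = -0.5000, V^q = -2.0000


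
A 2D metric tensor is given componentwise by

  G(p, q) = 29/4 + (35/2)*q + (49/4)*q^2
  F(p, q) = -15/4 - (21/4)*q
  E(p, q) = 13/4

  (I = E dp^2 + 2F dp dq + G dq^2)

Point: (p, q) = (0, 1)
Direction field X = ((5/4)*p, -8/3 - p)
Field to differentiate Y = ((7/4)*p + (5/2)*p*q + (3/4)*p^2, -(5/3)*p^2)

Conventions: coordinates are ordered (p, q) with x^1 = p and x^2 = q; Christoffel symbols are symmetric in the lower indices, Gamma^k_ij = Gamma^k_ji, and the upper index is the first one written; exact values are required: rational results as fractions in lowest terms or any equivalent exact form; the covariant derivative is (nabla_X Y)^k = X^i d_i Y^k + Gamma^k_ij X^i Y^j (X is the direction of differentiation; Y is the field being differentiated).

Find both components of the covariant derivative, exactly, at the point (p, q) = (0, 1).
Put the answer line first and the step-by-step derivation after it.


Answer: (nabla_X Y)^p = 0, (nabla_X Y)^q = 0

E = 13/4, F = -9, G = 37 at the point
E_p = 0, E_q = 0, F_p = 0, F_q = -21/4, G_p = 0, G_q = 42
EG - F^2 = 157/4;  g^inv = (4/157) * [[37, 9], [9, 13/4]]
first-kind symbols [ij,l] = (1/2)(d_i g_jl + d_j g_il - d_l g_ij): [pp,p] = E_p/2 = 0, [pp,q] = F_p - E_q/2 = 0, [pq,p] = E_q/2 = 0, [pq,q] = G_p/2 = 0, [qq,p] = F_q - G_p/2 = -21/4, [qq,q] = G_q/2 = 21
Gamma^p_ij = (G*[ij,p] - F*[ij,q])/(EG - F^2), Gamma^q_ij = (E*[ij,q] - F*[ij,p])/(EG - F^2)
Gamma_ppp = 0, Gamma_ppq = 0, Gamma_pqq = -21/157, Gamma_qpp = 0, Gamma_qpq = 0, Gamma_qqq = 84/157
X = (0, -8/3), Y = (0, 0) at the point


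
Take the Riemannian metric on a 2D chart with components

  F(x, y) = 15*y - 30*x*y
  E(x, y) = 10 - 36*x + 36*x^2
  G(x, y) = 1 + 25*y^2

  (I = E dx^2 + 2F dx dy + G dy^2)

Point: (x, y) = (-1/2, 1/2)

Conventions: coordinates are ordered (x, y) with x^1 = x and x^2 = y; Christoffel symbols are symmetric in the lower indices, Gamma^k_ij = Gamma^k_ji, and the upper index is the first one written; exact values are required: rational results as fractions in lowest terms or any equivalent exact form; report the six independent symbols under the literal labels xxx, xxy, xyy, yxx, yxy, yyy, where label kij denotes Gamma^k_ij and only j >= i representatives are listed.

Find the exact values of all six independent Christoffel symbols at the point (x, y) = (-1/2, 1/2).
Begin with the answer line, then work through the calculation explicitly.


Answer: Gamma_xxx = -144/173, Gamma_xxy = 0, Gamma_xyy = 120/173, Gamma_yxx = -60/173, Gamma_yxy = 0, Gamma_yyy = 50/173

E = 37, F = 15, G = 29/4 at the point
E_x = -72, E_y = 0, F_x = -15, F_y = 30, G_x = 0, G_y = 25
EG - F^2 = 173/4;  g^inv = (4/173) * [[29/4, -15], [-15, 37]]
first-kind symbols [ij,l] = (1/2)(d_i g_jl + d_j g_il - d_l g_ij): [xx,x] = E_x/2 = -36, [xx,y] = F_x - E_y/2 = -15, [xy,x] = E_y/2 = 0, [xy,y] = G_x/2 = 0, [yy,x] = F_y - G_x/2 = 30, [yy,y] = G_y/2 = 25/2
Gamma^x_ij = (G*[ij,x] - F*[ij,y])/(EG - F^2), Gamma^y_ij = (E*[ij,y] - F*[ij,x])/(EG - F^2)


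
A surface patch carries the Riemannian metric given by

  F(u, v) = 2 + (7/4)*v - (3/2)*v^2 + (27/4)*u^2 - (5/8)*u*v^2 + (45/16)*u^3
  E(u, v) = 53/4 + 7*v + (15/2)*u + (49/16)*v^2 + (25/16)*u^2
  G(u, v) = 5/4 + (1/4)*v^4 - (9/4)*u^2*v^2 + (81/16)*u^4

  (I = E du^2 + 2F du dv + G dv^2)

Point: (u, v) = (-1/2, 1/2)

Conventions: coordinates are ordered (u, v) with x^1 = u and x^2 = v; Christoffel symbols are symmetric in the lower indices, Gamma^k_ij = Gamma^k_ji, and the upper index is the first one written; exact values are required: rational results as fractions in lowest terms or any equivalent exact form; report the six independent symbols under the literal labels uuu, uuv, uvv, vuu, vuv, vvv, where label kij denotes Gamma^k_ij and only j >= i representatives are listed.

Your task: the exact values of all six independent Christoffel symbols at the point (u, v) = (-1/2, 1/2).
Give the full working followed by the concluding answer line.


E = 453/32, F = 501/128, G = 369/256 at the point
E_u = 95/16, E_v = 161/16, F_u = -307/64, F_v = 9/16, G_u = -63/32, G_v = -7/16
EG - F^2 = 83313/16384;  g^inv = (16384/83313) * [[369/256, -501/128], [-501/128, 453/32]]
first-kind symbols [ij,l] = (1/2)(d_i g_jl + d_j g_il - d_l g_ij): [uu,u] = E_u/2 = 95/32, [uu,v] = F_u - E_v/2 = -629/64, [uv,u] = E_v/2 = 161/32, [uv,v] = G_u/2 = -63/64, [vv,u] = F_v - G_u/2 = 99/64, [vv,v] = G_v/2 = -7/32
Gamma^u_ij = (G*[ij,u] - F*[ij,v])/(EG - F^2), Gamma^v_ij = (E*[ij,v] - F*[ij,u])/(EG - F^2)

Answer: Gamma_uuu = 233456/27771, Gamma_uuv = 20216/9257, Gamma_uvv = 16853/27771, Gamma_vuu = -823292/27771, Gamma_vuv = -183652/27771, Gamma_vvv = -49978/27771


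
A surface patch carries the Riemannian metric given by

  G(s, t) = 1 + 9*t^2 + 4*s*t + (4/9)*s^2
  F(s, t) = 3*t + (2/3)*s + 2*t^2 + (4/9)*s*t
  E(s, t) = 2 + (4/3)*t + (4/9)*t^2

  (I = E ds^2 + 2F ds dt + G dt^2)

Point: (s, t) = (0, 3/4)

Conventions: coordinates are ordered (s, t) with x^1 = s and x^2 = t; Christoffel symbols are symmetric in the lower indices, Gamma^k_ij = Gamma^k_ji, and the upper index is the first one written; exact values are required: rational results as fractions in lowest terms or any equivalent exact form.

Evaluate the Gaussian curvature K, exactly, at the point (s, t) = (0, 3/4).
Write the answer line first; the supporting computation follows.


Answer: K = -1024/159201

E = 13/4, F = 27/8, G = 97/16, EG - F^2 = 133/16 at the point
E_s = 0, E_t = 2, F_s = 1, F_t = 6, G_s = 3, G_t = 27/2
E_tt = 8/9, F_st = 4/9, G_ss = 8/9
Brioschi: K = (det M1 - det M2) / (EG - F^2)^2 with the standard first/second-derivative matrices M1, M2.
M1 = [[-E_tt/2 + F_st - G_ss/2, E_s/2, F_s - E_t/2], [F_t - G_s/2, E, F], [G_t/2, F, G]] = [[-4/9, 0, 0], [9/2, 13/4, 27/8], [27/4, 27/8, 97/16]]; det M1 = -133/36
M2 = [[0, E_t/2, G_s/2], [E_t/2, E, F], [G_s/2, F, G]] = [[0, 1, 3/2], [1, 13/4, 27/8], [3/2, 27/8, 97/16]]; det M2 = -13/4
det M1 - det M2 = -4/9; K = -4/9 / (133/16)^2 = -1024/159201


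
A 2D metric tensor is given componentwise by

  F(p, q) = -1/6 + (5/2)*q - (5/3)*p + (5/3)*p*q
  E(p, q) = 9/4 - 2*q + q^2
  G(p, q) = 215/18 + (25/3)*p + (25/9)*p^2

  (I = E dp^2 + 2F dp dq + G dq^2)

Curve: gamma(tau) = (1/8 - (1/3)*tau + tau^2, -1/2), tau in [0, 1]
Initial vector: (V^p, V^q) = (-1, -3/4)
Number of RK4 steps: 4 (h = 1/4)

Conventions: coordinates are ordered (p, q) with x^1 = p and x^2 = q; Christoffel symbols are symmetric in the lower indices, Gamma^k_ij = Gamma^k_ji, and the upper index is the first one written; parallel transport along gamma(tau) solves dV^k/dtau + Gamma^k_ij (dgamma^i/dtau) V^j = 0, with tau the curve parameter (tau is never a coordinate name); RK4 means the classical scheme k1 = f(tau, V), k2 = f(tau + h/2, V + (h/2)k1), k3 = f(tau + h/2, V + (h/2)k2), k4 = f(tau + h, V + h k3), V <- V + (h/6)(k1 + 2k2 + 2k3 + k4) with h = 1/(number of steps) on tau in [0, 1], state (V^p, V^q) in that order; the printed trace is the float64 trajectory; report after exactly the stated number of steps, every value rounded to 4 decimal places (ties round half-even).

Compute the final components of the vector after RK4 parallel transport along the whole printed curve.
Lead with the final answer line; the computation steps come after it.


Answer: V^p = -1.1349, V^q = -0.6589

gamma'(tau) = (-1/3 + 2*tau, 0); f(tau, V)^k = -Gamma^k_ij(gamma(tau)) gamma'^i(tau) V^j; h = 1/4; intermediate values shown to 6 dp
curve data and Christoffel symbols at the stage parameters:
  tau = 0.000000: gamma = (0.125000, -0.500000), gamma' = (-0.333333, 0.000000); Gamma_ppp = -0.040578, Gamma_ppq = -0.275478, Gamma_pqq = -0.552070, Gamma_qpp = -0.082134, Gamma_qpq = 0.309877, Gamma_qqq = -0.073266
  tau = 0.125000: gamma = (0.098958, -0.500000), gamma' = (-0.083333, 0.000000); Gamma_ppp = -0.039604, Gamma_ppq = -0.280914, Gamma_pqq = -0.541059, Gamma_qpp = -0.083298, Gamma_qpq = 0.310566, Gamma_qqq = -0.070361
  tau = 0.250000: gamma = (0.104167, -0.500000), gamma' = (0.166667, 0.000000); Gamma_ppp = -0.039801, Gamma_ppq = -0.279824, Gamma_pqq = -0.543252, Gamma_qpp = -0.083063, Gamma_qpq = 0.310429, Gamma_qqq = -0.070942
  tau = 0.375000: gamma = (0.140625, -0.500000), gamma' = (0.416667, 0.000000); Gamma_ppp = -0.041148, Gamma_ppq = -0.272232, Gamma_pqq = -0.558728, Gamma_qpp = -0.081447, Gamma_qpq = 0.309456, Gamma_qqq = -0.075009
  tau = 0.500000: gamma = (0.208333, -0.500000), gamma' = (0.666667, 0.000000); Gamma_ppp = -0.043490, Gamma_ppq = -0.258306, Gamma_pqq = -0.588026, Gamma_qpp = -0.078563, Gamma_qpq = 0.307577, Gamma_qqq = -0.082551
  tau = 0.625000: gamma = (0.307292, -0.500000), gamma' = (0.916667, 0.000000); Gamma_ppp = -0.046574, Gamma_ppq = -0.238370, Gamma_pqq = -0.632127, Gamma_qpp = -0.074607, Gamma_qpq = 0.304685, Gamma_qqq = -0.093525
  tau = 0.750000: gamma = (0.437500, -0.500000), gamma' = (1.166667, 0.000000); Gamma_ppp = -0.050083, Gamma_ppq = -0.212910, Gamma_pqq = -0.692413, Gamma_qpp = -0.069826, Gamma_qpq = 0.300674, Gamma_qqq = -0.107819
  tau = 0.875000: gamma = (0.598958, -0.500000), gamma' = (1.416667, 0.000000); Gamma_ppp = -0.053694, Gamma_ppq = -0.182568, Gamma_pqq = -0.770597, Gamma_qpp = -0.064491, Gamma_qpq = 0.295468, Gamma_qqq = -0.125225
  tau = 1.000000: gamma = (0.791667, -0.500000), gamma' = (1.666667, 0.000000); Gamma_ppp = -0.057114, Gamma_ppq = -0.148121, Gamma_pqq = -0.868613, Gamma_qpp = -0.058866, Gamma_qpq = 0.289053, Gamma_qqq = -0.145428
step 0: V^p = -1.0000, V^q = -0.7500
step 1: k1 = (0.082395, -0.050091), k2 = (0.020970, -0.012702), k3 = (0.020886, -0.012528), k4 = (-0.041723, 0.025194); V <- V + (h/6)(k1 + 2k2 + 2k3 + k4): V^p = -0.9948, V^q = -0.7531
step 2: k1 = (-0.041724, 0.025194), k2 = (-0.102217, 0.062766), k3 = (-0.101814, 0.061904), k4 = (-0.156610, 0.097822); V <- V + (h/6)(k1 + 2k2 + 2k3 + k4): V^p = -1.0201, V^q = -0.7376
step 3: k1 = (-0.156598, 0.097823), k2 = (-0.202889, 0.131498), k3 = (-0.202217, 0.129926), k4 = (-0.237712, 0.160137); V <- V + (h/6)(k1 + 2k2 + 2k3 + k4): V^p = -1.0703, V^q = -0.7051
step 4: k1 = (-0.237678, 0.160148), k2 = (-0.260858, 0.186261), k3 = (-0.260234, 0.184630), k4 = (-0.270742, 0.206058); V <- V + (h/6)(k1 + 2k2 + 2k3 + k4): V^p = -1.1349, V^q = -0.6589


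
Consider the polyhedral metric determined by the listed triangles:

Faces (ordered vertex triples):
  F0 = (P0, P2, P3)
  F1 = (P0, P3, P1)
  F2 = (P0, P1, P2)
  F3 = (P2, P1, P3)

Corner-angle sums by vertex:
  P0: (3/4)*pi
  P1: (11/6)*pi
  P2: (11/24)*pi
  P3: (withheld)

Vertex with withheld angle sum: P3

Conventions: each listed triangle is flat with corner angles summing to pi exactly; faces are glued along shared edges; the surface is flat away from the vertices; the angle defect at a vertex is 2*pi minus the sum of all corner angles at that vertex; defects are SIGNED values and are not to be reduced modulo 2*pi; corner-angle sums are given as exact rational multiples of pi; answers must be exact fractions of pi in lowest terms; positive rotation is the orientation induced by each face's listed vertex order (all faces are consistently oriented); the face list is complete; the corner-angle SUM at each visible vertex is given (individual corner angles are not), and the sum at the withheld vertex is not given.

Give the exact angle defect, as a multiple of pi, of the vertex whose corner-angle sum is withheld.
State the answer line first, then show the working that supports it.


Answer: defect(P3) = (25/24)*pi

V = 4, E = 6, F = 4; chi = V - E + F = 2
Gauss-Bonnet: total defect = 2*pi*chi = 4*pi; visible defects sum to (71/24)*pi


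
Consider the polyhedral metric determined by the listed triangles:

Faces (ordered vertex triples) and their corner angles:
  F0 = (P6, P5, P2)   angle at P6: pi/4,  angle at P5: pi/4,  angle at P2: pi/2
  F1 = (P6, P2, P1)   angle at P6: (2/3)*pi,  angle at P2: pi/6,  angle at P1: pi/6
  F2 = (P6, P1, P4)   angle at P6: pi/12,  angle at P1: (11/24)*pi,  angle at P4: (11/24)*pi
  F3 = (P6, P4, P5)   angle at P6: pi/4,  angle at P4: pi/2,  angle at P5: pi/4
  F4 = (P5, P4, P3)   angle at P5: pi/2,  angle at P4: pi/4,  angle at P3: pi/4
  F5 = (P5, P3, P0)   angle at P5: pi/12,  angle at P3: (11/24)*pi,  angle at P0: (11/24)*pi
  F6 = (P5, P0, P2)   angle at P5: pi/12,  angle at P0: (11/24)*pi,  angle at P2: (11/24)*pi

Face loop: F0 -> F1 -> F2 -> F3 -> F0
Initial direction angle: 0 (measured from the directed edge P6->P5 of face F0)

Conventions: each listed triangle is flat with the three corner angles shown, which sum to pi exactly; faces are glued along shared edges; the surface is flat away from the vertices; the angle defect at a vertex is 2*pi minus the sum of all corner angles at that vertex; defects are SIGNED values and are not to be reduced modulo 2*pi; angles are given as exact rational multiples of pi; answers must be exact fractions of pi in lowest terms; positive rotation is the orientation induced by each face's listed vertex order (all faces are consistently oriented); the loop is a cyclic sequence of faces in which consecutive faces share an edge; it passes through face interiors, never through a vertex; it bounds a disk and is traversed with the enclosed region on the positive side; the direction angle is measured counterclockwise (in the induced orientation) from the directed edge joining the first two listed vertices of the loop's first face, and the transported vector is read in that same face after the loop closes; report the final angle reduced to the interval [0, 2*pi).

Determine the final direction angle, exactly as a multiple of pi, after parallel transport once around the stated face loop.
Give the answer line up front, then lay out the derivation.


Answer: final direction angle = (3/4)*pi

enclosed vertex P6: corner angles sum to (5/4)*pi, defect = 2*pi - (5/4)*pi = (3/4)*pi
the rotation equals the total enclosed defect, so the final angle is initial + defects (mod 2*pi)
final angle = 0 + (3/4)*pi = (3/4)*pi (mod 2*pi)


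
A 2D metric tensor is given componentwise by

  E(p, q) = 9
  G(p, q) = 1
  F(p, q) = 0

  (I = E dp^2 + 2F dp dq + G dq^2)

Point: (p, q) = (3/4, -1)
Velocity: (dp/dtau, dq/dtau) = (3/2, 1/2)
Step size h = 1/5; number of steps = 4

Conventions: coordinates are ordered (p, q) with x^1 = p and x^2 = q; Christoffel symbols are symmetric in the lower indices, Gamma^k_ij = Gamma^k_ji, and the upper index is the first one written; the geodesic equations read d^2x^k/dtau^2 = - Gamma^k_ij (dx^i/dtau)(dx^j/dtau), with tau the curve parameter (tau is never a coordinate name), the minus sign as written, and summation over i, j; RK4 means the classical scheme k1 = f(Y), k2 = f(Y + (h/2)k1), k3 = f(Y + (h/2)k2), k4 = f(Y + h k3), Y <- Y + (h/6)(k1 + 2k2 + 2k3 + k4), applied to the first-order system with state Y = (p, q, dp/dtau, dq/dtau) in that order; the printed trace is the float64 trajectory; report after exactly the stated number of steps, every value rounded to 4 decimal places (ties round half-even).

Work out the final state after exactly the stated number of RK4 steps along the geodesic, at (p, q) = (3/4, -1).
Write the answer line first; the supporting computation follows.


Answer: p = 1.9500, q = -0.6000, dp/dtau = 1.5000, dq/dtau = 0.5000

f(Y) = (dp/dtau, dq/dtau, -Gamma^p_ij Y'^i Y'^j, -Gamma^q_ij Y'^i Y'^j) with the Gammas evaluated at the stage position; h = 0.200000; intermediate values shown to 6 dp
step 0: p = 0.7500, q = -1.0000, dp/dtau = 1.5000, dq/dtau = 0.5000
step 1:
  k1: at (p, q) = (0.750000, -1.000000), (dp/dtau, dq/dtau) = (1.500000, 0.500000); Gamma_ppp = 0.000000, Gamma_ppq = 0.000000, Gamma_pqq = 0.000000, Gamma_qpp = 0.000000, Gamma_qpq = 0.000000, Gamma_qqq = 0.000000; k1 = (1.500000, 0.500000, 0.000000, 0.000000)
  k2: at (p, q) = (0.900000, -0.950000), (dp/dtau, dq/dtau) = (1.500000, 0.500000); Gamma_ppp = 0.000000, Gamma_ppq = 0.000000, Gamma_pqq = 0.000000, Gamma_qpp = 0.000000, Gamma_qpq = 0.000000, Gamma_qqq = 0.000000; k2 = (1.500000, 0.500000, 0.000000, 0.000000)
  k3: at (p, q) = (0.900000, -0.950000), (dp/dtau, dq/dtau) = (1.500000, 0.500000); Gamma_ppp = 0.000000, Gamma_ppq = 0.000000, Gamma_pqq = 0.000000, Gamma_qpp = 0.000000, Gamma_qpq = 0.000000, Gamma_qqq = 0.000000; k3 = (1.500000, 0.500000, 0.000000, 0.000000)
  k4: at (p, q) = (1.050000, -0.900000), (dp/dtau, dq/dtau) = (1.500000, 0.500000); Gamma_ppp = 0.000000, Gamma_ppq = 0.000000, Gamma_pqq = 0.000000, Gamma_qpp = 0.000000, Gamma_qpq = 0.000000, Gamma_qqq = 0.000000; k4 = (1.500000, 0.500000, 0.000000, 0.000000)
  Y <- Y + (h/6)(k1 + 2k2 + 2k3 + k4): p = 1.0500, q = -0.9000, dp/dtau = 1.5000, dq/dtau = 0.5000
step 2:
  k1: at (p, q) = (1.050000, -0.900000), (dp/dtau, dq/dtau) = (1.500000, 0.500000); Gamma_ppp = 0.000000, Gamma_ppq = 0.000000, Gamma_pqq = 0.000000, Gamma_qpp = 0.000000, Gamma_qpq = 0.000000, Gamma_qqq = 0.000000; k1 = (1.500000, 0.500000, 0.000000, 0.000000)
  k2: at (p, q) = (1.200000, -0.850000), (dp/dtau, dq/dtau) = (1.500000, 0.500000); Gamma_ppp = 0.000000, Gamma_ppq = 0.000000, Gamma_pqq = 0.000000, Gamma_qpp = 0.000000, Gamma_qpq = 0.000000, Gamma_qqq = 0.000000; k2 = (1.500000, 0.500000, 0.000000, 0.000000)
  k3: at (p, q) = (1.200000, -0.850000), (dp/dtau, dq/dtau) = (1.500000, 0.500000); Gamma_ppp = 0.000000, Gamma_ppq = 0.000000, Gamma_pqq = 0.000000, Gamma_qpp = 0.000000, Gamma_qpq = 0.000000, Gamma_qqq = 0.000000; k3 = (1.500000, 0.500000, 0.000000, 0.000000)
  k4: at (p, q) = (1.350000, -0.800000), (dp/dtau, dq/dtau) = (1.500000, 0.500000); Gamma_ppp = 0.000000, Gamma_ppq = 0.000000, Gamma_pqq = 0.000000, Gamma_qpp = 0.000000, Gamma_qpq = 0.000000, Gamma_qqq = 0.000000; k4 = (1.500000, 0.500000, 0.000000, 0.000000)
  Y <- Y + (h/6)(k1 + 2k2 + 2k3 + k4): p = 1.3500, q = -0.8000, dp/dtau = 1.5000, dq/dtau = 0.5000
step 3:
  k1: at (p, q) = (1.350000, -0.800000), (dp/dtau, dq/dtau) = (1.500000, 0.500000); Gamma_ppp = 0.000000, Gamma_ppq = 0.000000, Gamma_pqq = 0.000000, Gamma_qpp = 0.000000, Gamma_qpq = 0.000000, Gamma_qqq = 0.000000; k1 = (1.500000, 0.500000, 0.000000, 0.000000)
  k2: at (p, q) = (1.500000, -0.750000), (dp/dtau, dq/dtau) = (1.500000, 0.500000); Gamma_ppp = 0.000000, Gamma_ppq = 0.000000, Gamma_pqq = 0.000000, Gamma_qpp = 0.000000, Gamma_qpq = 0.000000, Gamma_qqq = 0.000000; k2 = (1.500000, 0.500000, 0.000000, 0.000000)
  k3: at (p, q) = (1.500000, -0.750000), (dp/dtau, dq/dtau) = (1.500000, 0.500000); Gamma_ppp = 0.000000, Gamma_ppq = 0.000000, Gamma_pqq = 0.000000, Gamma_qpp = 0.000000, Gamma_qpq = 0.000000, Gamma_qqq = 0.000000; k3 = (1.500000, 0.500000, 0.000000, 0.000000)
  k4: at (p, q) = (1.650000, -0.700000), (dp/dtau, dq/dtau) = (1.500000, 0.500000); Gamma_ppp = 0.000000, Gamma_ppq = 0.000000, Gamma_pqq = 0.000000, Gamma_qpp = 0.000000, Gamma_qpq = 0.000000, Gamma_qqq = 0.000000; k4 = (1.500000, 0.500000, 0.000000, 0.000000)
  Y <- Y + (h/6)(k1 + 2k2 + 2k3 + k4): p = 1.6500, q = -0.7000, dp/dtau = 1.5000, dq/dtau = 0.5000
step 4:
  k1: at (p, q) = (1.650000, -0.700000), (dp/dtau, dq/dtau) = (1.500000, 0.500000); Gamma_ppp = 0.000000, Gamma_ppq = 0.000000, Gamma_pqq = 0.000000, Gamma_qpp = 0.000000, Gamma_qpq = 0.000000, Gamma_qqq = 0.000000; k1 = (1.500000, 0.500000, 0.000000, 0.000000)
  k2: at (p, q) = (1.800000, -0.650000), (dp/dtau, dq/dtau) = (1.500000, 0.500000); Gamma_ppp = 0.000000, Gamma_ppq = 0.000000, Gamma_pqq = 0.000000, Gamma_qpp = 0.000000, Gamma_qpq = 0.000000, Gamma_qqq = 0.000000; k2 = (1.500000, 0.500000, 0.000000, 0.000000)
  k3: at (p, q) = (1.800000, -0.650000), (dp/dtau, dq/dtau) = (1.500000, 0.500000); Gamma_ppp = 0.000000, Gamma_ppq = 0.000000, Gamma_pqq = 0.000000, Gamma_qpp = 0.000000, Gamma_qpq = 0.000000, Gamma_qqq = 0.000000; k3 = (1.500000, 0.500000, 0.000000, 0.000000)
  k4: at (p, q) = (1.950000, -0.600000), (dp/dtau, dq/dtau) = (1.500000, 0.500000); Gamma_ppp = 0.000000, Gamma_ppq = 0.000000, Gamma_pqq = 0.000000, Gamma_qpp = 0.000000, Gamma_qpq = 0.000000, Gamma_qqq = 0.000000; k4 = (1.500000, 0.500000, 0.000000, 0.000000)
  Y <- Y + (h/6)(k1 + 2k2 + 2k3 + k4): p = 1.9500, q = -0.6000, dp/dtau = 1.5000, dq/dtau = 0.5000


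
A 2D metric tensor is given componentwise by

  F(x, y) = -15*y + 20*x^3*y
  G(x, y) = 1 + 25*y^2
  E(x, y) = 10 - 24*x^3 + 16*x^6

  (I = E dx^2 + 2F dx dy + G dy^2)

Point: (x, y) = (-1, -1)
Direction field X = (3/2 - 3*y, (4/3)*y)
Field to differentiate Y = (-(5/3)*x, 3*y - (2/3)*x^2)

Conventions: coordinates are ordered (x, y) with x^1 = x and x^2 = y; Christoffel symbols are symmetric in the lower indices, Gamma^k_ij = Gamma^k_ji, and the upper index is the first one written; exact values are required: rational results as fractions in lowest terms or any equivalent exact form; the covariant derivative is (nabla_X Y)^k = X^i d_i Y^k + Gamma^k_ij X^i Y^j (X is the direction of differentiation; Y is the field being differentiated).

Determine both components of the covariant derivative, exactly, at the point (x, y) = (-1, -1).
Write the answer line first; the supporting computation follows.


Answer: (nabla_X Y)^x = -4909/270, (nabla_X Y)^y = -152/27

E = 50, F = 35, G = 26 at the point
E_x = -168, E_y = 0, F_x = -60, F_y = -35, G_x = 0, G_y = -50
EG - F^2 = 75;  g^inv = (1/75) * [[26, -35], [-35, 50]]
first-kind symbols [ij,l] = (1/2)(d_i g_jl + d_j g_il - d_l g_ij): [xx,x] = E_x/2 = -84, [xx,y] = F_x - E_y/2 = -60, [xy,x] = E_y/2 = 0, [xy,y] = G_x/2 = 0, [yy,x] = F_y - G_x/2 = -35, [yy,y] = G_y/2 = -25
Gamma^x_ij = (G*[ij,x] - F*[ij,y])/(EG - F^2), Gamma^y_ij = (E*[ij,y] - F*[ij,x])/(EG - F^2)
Gamma_xxx = -28/25, Gamma_xxy = 0, Gamma_xyy = -7/15, Gamma_yxx = -4/5, Gamma_yxy = 0, Gamma_yyy = -1/3
X = (9/2, -4/3), Y = (5/3, -11/3) at the point


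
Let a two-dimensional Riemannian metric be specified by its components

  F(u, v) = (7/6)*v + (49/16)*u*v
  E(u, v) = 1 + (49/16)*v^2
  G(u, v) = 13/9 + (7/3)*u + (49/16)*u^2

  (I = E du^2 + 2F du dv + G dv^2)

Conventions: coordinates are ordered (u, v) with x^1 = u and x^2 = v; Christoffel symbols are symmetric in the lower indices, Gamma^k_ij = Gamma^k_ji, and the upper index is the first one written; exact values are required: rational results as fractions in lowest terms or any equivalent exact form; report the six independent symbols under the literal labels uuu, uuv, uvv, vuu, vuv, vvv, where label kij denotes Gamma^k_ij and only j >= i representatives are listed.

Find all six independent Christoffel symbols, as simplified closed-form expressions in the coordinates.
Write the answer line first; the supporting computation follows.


Answer: Gamma_uuu = 0, Gamma_uuv = 441*v/(441*u^2 + 336*u + 441*v^2 + 208), Gamma_uvv = 0, Gamma_vuu = 0, Gamma_vuv = (441*u + 168)/(441*u^2 + 336*u + 441*v^2 + 208), Gamma_vvv = 0

E = 1 + (49/16)*v^2; F = (7/6)*v + (49/16)*u*v; G = 13/9 + (7/3)*u + (49/16)*u^2
Gamma^k_ij = (1/2) g^{kl} (d_i g_jl + d_j g_il - d_l g_ij), with g^inv = (1/(EG-F^2)) [[G, -F], [-F, E]]
first partials: E_u = 0, E_v = (49/8)*v, F_u = (49/16)*v, F_v = 7/6 + (49/16)*u, G_u = 7/3 + (49/8)*u, G_v = 0
D = EG - F^2 = 13/9 + (7/3)*u + (49/16)*v^2 + (49/16)*u^2
expanded: Gamma^u_uu = (G E_u - 2F F_u + F E_v)/(2D), Gamma^u_uv = (G E_v - F G_u)/(2D), Gamma^u_vv = (2G F_v - G G_u - F G_v)/(2D), Gamma^v_uu = (2E F_u - E E_v - F E_u)/(2D), Gamma^v_uv = (E G_u - F E_v)/(2D), Gamma^v_vv = (E G_v - 2F F_v + F G_u)/(2D); substitute and cancel common factors


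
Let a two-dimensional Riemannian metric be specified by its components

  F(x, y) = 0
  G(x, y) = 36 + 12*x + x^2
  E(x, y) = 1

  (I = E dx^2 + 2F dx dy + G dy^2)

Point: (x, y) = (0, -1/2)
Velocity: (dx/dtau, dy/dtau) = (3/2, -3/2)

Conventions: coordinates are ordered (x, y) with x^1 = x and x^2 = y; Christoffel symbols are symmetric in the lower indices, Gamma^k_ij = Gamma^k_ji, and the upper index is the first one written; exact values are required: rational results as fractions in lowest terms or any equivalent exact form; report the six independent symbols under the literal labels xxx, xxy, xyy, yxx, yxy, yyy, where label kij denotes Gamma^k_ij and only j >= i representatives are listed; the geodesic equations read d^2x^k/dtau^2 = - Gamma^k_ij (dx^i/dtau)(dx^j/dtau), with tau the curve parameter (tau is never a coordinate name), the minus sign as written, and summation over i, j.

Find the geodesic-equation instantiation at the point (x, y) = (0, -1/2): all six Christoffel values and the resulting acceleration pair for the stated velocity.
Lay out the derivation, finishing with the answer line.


E = 1, F = 0, G = 36 at the point
E_x = 0, E_y = 0, F_x = 0, F_y = 0, G_x = 12, G_y = 0
EG - F^2 = 36;  g^inv = (1/36) * [[36, 0], [0, 1]]
first-kind symbols [ij,l] = (1/2)(d_i g_jl + d_j g_il - d_l g_ij): [xx,x] = E_x/2 = 0, [xx,y] = F_x - E_y/2 = 0, [xy,x] = E_y/2 = 0, [xy,y] = G_x/2 = 6, [yy,x] = F_y - G_x/2 = -6, [yy,y] = G_y/2 = 0
Gamma^x_ij = (G*[ij,x] - F*[ij,y])/(EG - F^2), Gamma^y_ij = (E*[ij,y] - F*[ij,x])/(EG - F^2)
Gamma_xxx = 0, Gamma_xxy = 0, Gamma_xyy = -6, Gamma_yxx = 0, Gamma_yxy = 1/6, Gamma_yyy = 0
d^2x/dtau^2 = -(Gamma_xxx*(3/2)^2 + 2*Gamma_xxy*(3/2)*(-3/2) + Gamma_xyy*(-3/2)^2) = 27/2
d^2y/dtau^2 = -(Gamma_yxx*(3/2)^2 + 2*Gamma_yxy*(3/2)*(-3/2) + Gamma_yyy*(-3/2)^2) = 3/4

Answer: Gamma_xxx = 0, Gamma_xxy = 0, Gamma_xyy = -6, Gamma_yxx = 0, Gamma_yxy = 1/6, Gamma_yyy = 0; accelerations (d^2x/dtau^2, d^2y/dtau^2) = (27/2, 3/4)
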